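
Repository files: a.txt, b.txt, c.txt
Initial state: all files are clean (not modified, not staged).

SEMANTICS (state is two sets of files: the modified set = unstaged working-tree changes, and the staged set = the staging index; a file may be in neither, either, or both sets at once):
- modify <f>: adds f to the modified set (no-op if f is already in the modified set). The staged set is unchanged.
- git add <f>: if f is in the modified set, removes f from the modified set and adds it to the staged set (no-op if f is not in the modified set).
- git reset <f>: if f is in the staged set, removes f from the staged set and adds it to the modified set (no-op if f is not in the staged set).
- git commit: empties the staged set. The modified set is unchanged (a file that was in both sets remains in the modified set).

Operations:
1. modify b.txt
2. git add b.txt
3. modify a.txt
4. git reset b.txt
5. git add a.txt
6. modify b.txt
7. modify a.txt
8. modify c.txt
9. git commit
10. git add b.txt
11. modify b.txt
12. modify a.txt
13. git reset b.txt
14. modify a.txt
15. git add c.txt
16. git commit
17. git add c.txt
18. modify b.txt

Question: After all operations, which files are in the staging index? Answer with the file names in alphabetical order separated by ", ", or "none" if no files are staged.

After op 1 (modify b.txt): modified={b.txt} staged={none}
After op 2 (git add b.txt): modified={none} staged={b.txt}
After op 3 (modify a.txt): modified={a.txt} staged={b.txt}
After op 4 (git reset b.txt): modified={a.txt, b.txt} staged={none}
After op 5 (git add a.txt): modified={b.txt} staged={a.txt}
After op 6 (modify b.txt): modified={b.txt} staged={a.txt}
After op 7 (modify a.txt): modified={a.txt, b.txt} staged={a.txt}
After op 8 (modify c.txt): modified={a.txt, b.txt, c.txt} staged={a.txt}
After op 9 (git commit): modified={a.txt, b.txt, c.txt} staged={none}
After op 10 (git add b.txt): modified={a.txt, c.txt} staged={b.txt}
After op 11 (modify b.txt): modified={a.txt, b.txt, c.txt} staged={b.txt}
After op 12 (modify a.txt): modified={a.txt, b.txt, c.txt} staged={b.txt}
After op 13 (git reset b.txt): modified={a.txt, b.txt, c.txt} staged={none}
After op 14 (modify a.txt): modified={a.txt, b.txt, c.txt} staged={none}
After op 15 (git add c.txt): modified={a.txt, b.txt} staged={c.txt}
After op 16 (git commit): modified={a.txt, b.txt} staged={none}
After op 17 (git add c.txt): modified={a.txt, b.txt} staged={none}
After op 18 (modify b.txt): modified={a.txt, b.txt} staged={none}

Answer: none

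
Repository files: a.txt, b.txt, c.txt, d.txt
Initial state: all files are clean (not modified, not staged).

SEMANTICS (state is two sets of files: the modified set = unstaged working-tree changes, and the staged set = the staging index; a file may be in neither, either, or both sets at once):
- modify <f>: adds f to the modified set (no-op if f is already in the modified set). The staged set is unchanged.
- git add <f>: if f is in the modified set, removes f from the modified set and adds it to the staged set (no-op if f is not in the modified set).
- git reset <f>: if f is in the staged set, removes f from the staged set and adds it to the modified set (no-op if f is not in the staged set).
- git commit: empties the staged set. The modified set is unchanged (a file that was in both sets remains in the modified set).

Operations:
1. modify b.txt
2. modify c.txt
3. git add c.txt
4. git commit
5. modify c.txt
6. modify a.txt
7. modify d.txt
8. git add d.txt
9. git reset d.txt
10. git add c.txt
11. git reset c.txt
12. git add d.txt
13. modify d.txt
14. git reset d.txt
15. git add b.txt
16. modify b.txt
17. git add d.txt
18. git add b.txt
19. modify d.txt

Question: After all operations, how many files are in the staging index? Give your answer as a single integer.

After op 1 (modify b.txt): modified={b.txt} staged={none}
After op 2 (modify c.txt): modified={b.txt, c.txt} staged={none}
After op 3 (git add c.txt): modified={b.txt} staged={c.txt}
After op 4 (git commit): modified={b.txt} staged={none}
After op 5 (modify c.txt): modified={b.txt, c.txt} staged={none}
After op 6 (modify a.txt): modified={a.txt, b.txt, c.txt} staged={none}
After op 7 (modify d.txt): modified={a.txt, b.txt, c.txt, d.txt} staged={none}
After op 8 (git add d.txt): modified={a.txt, b.txt, c.txt} staged={d.txt}
After op 9 (git reset d.txt): modified={a.txt, b.txt, c.txt, d.txt} staged={none}
After op 10 (git add c.txt): modified={a.txt, b.txt, d.txt} staged={c.txt}
After op 11 (git reset c.txt): modified={a.txt, b.txt, c.txt, d.txt} staged={none}
After op 12 (git add d.txt): modified={a.txt, b.txt, c.txt} staged={d.txt}
After op 13 (modify d.txt): modified={a.txt, b.txt, c.txt, d.txt} staged={d.txt}
After op 14 (git reset d.txt): modified={a.txt, b.txt, c.txt, d.txt} staged={none}
After op 15 (git add b.txt): modified={a.txt, c.txt, d.txt} staged={b.txt}
After op 16 (modify b.txt): modified={a.txt, b.txt, c.txt, d.txt} staged={b.txt}
After op 17 (git add d.txt): modified={a.txt, b.txt, c.txt} staged={b.txt, d.txt}
After op 18 (git add b.txt): modified={a.txt, c.txt} staged={b.txt, d.txt}
After op 19 (modify d.txt): modified={a.txt, c.txt, d.txt} staged={b.txt, d.txt}
Final staged set: {b.txt, d.txt} -> count=2

Answer: 2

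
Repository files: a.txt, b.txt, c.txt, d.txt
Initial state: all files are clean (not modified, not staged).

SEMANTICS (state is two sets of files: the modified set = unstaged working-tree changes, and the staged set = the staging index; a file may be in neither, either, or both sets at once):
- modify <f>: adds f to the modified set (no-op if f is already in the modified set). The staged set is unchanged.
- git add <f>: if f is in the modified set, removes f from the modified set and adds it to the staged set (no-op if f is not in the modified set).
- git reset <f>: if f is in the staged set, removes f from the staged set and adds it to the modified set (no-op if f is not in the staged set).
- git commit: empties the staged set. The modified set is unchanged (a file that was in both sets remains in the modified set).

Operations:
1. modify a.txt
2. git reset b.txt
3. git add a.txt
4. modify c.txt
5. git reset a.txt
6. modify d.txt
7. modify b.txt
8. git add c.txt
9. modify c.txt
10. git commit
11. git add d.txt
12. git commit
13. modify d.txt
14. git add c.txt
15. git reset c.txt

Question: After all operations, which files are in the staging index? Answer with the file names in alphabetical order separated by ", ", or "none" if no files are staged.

After op 1 (modify a.txt): modified={a.txt} staged={none}
After op 2 (git reset b.txt): modified={a.txt} staged={none}
After op 3 (git add a.txt): modified={none} staged={a.txt}
After op 4 (modify c.txt): modified={c.txt} staged={a.txt}
After op 5 (git reset a.txt): modified={a.txt, c.txt} staged={none}
After op 6 (modify d.txt): modified={a.txt, c.txt, d.txt} staged={none}
After op 7 (modify b.txt): modified={a.txt, b.txt, c.txt, d.txt} staged={none}
After op 8 (git add c.txt): modified={a.txt, b.txt, d.txt} staged={c.txt}
After op 9 (modify c.txt): modified={a.txt, b.txt, c.txt, d.txt} staged={c.txt}
After op 10 (git commit): modified={a.txt, b.txt, c.txt, d.txt} staged={none}
After op 11 (git add d.txt): modified={a.txt, b.txt, c.txt} staged={d.txt}
After op 12 (git commit): modified={a.txt, b.txt, c.txt} staged={none}
After op 13 (modify d.txt): modified={a.txt, b.txt, c.txt, d.txt} staged={none}
After op 14 (git add c.txt): modified={a.txt, b.txt, d.txt} staged={c.txt}
After op 15 (git reset c.txt): modified={a.txt, b.txt, c.txt, d.txt} staged={none}

Answer: none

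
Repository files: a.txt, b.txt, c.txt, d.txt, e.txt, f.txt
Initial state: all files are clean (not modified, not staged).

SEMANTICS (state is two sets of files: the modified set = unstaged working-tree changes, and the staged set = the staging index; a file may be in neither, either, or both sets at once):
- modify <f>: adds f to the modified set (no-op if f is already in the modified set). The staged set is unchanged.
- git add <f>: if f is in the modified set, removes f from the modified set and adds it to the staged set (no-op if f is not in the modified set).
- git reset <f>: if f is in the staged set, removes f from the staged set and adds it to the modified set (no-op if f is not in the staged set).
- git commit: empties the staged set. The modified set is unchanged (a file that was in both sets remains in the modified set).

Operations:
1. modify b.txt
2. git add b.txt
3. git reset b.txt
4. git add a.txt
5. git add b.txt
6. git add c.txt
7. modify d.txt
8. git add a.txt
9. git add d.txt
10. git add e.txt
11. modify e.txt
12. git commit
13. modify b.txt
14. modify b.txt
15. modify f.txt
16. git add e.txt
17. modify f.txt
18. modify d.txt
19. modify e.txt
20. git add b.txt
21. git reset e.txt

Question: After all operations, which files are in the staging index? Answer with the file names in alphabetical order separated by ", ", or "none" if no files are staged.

Answer: b.txt

Derivation:
After op 1 (modify b.txt): modified={b.txt} staged={none}
After op 2 (git add b.txt): modified={none} staged={b.txt}
After op 3 (git reset b.txt): modified={b.txt} staged={none}
After op 4 (git add a.txt): modified={b.txt} staged={none}
After op 5 (git add b.txt): modified={none} staged={b.txt}
After op 6 (git add c.txt): modified={none} staged={b.txt}
After op 7 (modify d.txt): modified={d.txt} staged={b.txt}
After op 8 (git add a.txt): modified={d.txt} staged={b.txt}
After op 9 (git add d.txt): modified={none} staged={b.txt, d.txt}
After op 10 (git add e.txt): modified={none} staged={b.txt, d.txt}
After op 11 (modify e.txt): modified={e.txt} staged={b.txt, d.txt}
After op 12 (git commit): modified={e.txt} staged={none}
After op 13 (modify b.txt): modified={b.txt, e.txt} staged={none}
After op 14 (modify b.txt): modified={b.txt, e.txt} staged={none}
After op 15 (modify f.txt): modified={b.txt, e.txt, f.txt} staged={none}
After op 16 (git add e.txt): modified={b.txt, f.txt} staged={e.txt}
After op 17 (modify f.txt): modified={b.txt, f.txt} staged={e.txt}
After op 18 (modify d.txt): modified={b.txt, d.txt, f.txt} staged={e.txt}
After op 19 (modify e.txt): modified={b.txt, d.txt, e.txt, f.txt} staged={e.txt}
After op 20 (git add b.txt): modified={d.txt, e.txt, f.txt} staged={b.txt, e.txt}
After op 21 (git reset e.txt): modified={d.txt, e.txt, f.txt} staged={b.txt}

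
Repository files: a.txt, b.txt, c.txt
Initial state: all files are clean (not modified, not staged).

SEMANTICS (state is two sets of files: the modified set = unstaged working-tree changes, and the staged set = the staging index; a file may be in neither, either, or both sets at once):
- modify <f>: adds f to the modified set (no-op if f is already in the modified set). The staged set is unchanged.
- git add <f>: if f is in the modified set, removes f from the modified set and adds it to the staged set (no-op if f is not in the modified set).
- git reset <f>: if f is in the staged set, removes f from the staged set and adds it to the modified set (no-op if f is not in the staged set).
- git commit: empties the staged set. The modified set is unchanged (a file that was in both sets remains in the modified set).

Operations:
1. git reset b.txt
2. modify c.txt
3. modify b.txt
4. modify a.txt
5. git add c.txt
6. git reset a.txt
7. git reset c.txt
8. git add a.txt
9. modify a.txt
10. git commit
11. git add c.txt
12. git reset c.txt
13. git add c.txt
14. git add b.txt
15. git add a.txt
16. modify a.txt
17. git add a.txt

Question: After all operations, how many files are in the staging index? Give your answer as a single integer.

After op 1 (git reset b.txt): modified={none} staged={none}
After op 2 (modify c.txt): modified={c.txt} staged={none}
After op 3 (modify b.txt): modified={b.txt, c.txt} staged={none}
After op 4 (modify a.txt): modified={a.txt, b.txt, c.txt} staged={none}
After op 5 (git add c.txt): modified={a.txt, b.txt} staged={c.txt}
After op 6 (git reset a.txt): modified={a.txt, b.txt} staged={c.txt}
After op 7 (git reset c.txt): modified={a.txt, b.txt, c.txt} staged={none}
After op 8 (git add a.txt): modified={b.txt, c.txt} staged={a.txt}
After op 9 (modify a.txt): modified={a.txt, b.txt, c.txt} staged={a.txt}
After op 10 (git commit): modified={a.txt, b.txt, c.txt} staged={none}
After op 11 (git add c.txt): modified={a.txt, b.txt} staged={c.txt}
After op 12 (git reset c.txt): modified={a.txt, b.txt, c.txt} staged={none}
After op 13 (git add c.txt): modified={a.txt, b.txt} staged={c.txt}
After op 14 (git add b.txt): modified={a.txt} staged={b.txt, c.txt}
After op 15 (git add a.txt): modified={none} staged={a.txt, b.txt, c.txt}
After op 16 (modify a.txt): modified={a.txt} staged={a.txt, b.txt, c.txt}
After op 17 (git add a.txt): modified={none} staged={a.txt, b.txt, c.txt}
Final staged set: {a.txt, b.txt, c.txt} -> count=3

Answer: 3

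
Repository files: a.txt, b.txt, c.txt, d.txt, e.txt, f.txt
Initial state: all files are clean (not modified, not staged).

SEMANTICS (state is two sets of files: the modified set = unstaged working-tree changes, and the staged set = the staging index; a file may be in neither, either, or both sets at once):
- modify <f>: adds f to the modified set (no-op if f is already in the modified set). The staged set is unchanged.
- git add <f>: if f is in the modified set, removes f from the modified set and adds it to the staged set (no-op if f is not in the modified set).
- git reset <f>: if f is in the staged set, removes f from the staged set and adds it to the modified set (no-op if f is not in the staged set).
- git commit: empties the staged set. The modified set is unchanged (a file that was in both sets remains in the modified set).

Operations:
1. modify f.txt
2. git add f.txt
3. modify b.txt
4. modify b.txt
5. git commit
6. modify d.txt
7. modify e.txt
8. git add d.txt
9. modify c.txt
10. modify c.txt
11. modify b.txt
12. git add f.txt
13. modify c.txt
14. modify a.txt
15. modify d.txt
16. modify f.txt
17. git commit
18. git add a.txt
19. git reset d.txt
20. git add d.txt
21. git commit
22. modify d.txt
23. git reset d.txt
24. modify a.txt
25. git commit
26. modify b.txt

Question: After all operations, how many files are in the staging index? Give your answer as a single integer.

Answer: 0

Derivation:
After op 1 (modify f.txt): modified={f.txt} staged={none}
After op 2 (git add f.txt): modified={none} staged={f.txt}
After op 3 (modify b.txt): modified={b.txt} staged={f.txt}
After op 4 (modify b.txt): modified={b.txt} staged={f.txt}
After op 5 (git commit): modified={b.txt} staged={none}
After op 6 (modify d.txt): modified={b.txt, d.txt} staged={none}
After op 7 (modify e.txt): modified={b.txt, d.txt, e.txt} staged={none}
After op 8 (git add d.txt): modified={b.txt, e.txt} staged={d.txt}
After op 9 (modify c.txt): modified={b.txt, c.txt, e.txt} staged={d.txt}
After op 10 (modify c.txt): modified={b.txt, c.txt, e.txt} staged={d.txt}
After op 11 (modify b.txt): modified={b.txt, c.txt, e.txt} staged={d.txt}
After op 12 (git add f.txt): modified={b.txt, c.txt, e.txt} staged={d.txt}
After op 13 (modify c.txt): modified={b.txt, c.txt, e.txt} staged={d.txt}
After op 14 (modify a.txt): modified={a.txt, b.txt, c.txt, e.txt} staged={d.txt}
After op 15 (modify d.txt): modified={a.txt, b.txt, c.txt, d.txt, e.txt} staged={d.txt}
After op 16 (modify f.txt): modified={a.txt, b.txt, c.txt, d.txt, e.txt, f.txt} staged={d.txt}
After op 17 (git commit): modified={a.txt, b.txt, c.txt, d.txt, e.txt, f.txt} staged={none}
After op 18 (git add a.txt): modified={b.txt, c.txt, d.txt, e.txt, f.txt} staged={a.txt}
After op 19 (git reset d.txt): modified={b.txt, c.txt, d.txt, e.txt, f.txt} staged={a.txt}
After op 20 (git add d.txt): modified={b.txt, c.txt, e.txt, f.txt} staged={a.txt, d.txt}
After op 21 (git commit): modified={b.txt, c.txt, e.txt, f.txt} staged={none}
After op 22 (modify d.txt): modified={b.txt, c.txt, d.txt, e.txt, f.txt} staged={none}
After op 23 (git reset d.txt): modified={b.txt, c.txt, d.txt, e.txt, f.txt} staged={none}
After op 24 (modify a.txt): modified={a.txt, b.txt, c.txt, d.txt, e.txt, f.txt} staged={none}
After op 25 (git commit): modified={a.txt, b.txt, c.txt, d.txt, e.txt, f.txt} staged={none}
After op 26 (modify b.txt): modified={a.txt, b.txt, c.txt, d.txt, e.txt, f.txt} staged={none}
Final staged set: {none} -> count=0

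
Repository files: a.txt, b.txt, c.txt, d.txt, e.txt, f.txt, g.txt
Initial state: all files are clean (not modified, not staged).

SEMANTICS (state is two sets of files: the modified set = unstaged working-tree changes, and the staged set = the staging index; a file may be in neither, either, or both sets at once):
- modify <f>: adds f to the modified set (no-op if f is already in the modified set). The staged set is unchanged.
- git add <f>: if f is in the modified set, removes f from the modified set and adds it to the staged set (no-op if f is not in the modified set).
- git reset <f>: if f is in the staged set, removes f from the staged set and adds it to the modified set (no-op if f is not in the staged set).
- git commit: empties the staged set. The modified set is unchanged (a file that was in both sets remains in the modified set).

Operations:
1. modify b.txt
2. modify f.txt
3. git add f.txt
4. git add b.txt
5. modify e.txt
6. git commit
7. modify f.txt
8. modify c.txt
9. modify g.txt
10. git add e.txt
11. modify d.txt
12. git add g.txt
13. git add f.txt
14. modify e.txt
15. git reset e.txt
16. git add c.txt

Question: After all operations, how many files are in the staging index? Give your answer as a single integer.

After op 1 (modify b.txt): modified={b.txt} staged={none}
After op 2 (modify f.txt): modified={b.txt, f.txt} staged={none}
After op 3 (git add f.txt): modified={b.txt} staged={f.txt}
After op 4 (git add b.txt): modified={none} staged={b.txt, f.txt}
After op 5 (modify e.txt): modified={e.txt} staged={b.txt, f.txt}
After op 6 (git commit): modified={e.txt} staged={none}
After op 7 (modify f.txt): modified={e.txt, f.txt} staged={none}
After op 8 (modify c.txt): modified={c.txt, e.txt, f.txt} staged={none}
After op 9 (modify g.txt): modified={c.txt, e.txt, f.txt, g.txt} staged={none}
After op 10 (git add e.txt): modified={c.txt, f.txt, g.txt} staged={e.txt}
After op 11 (modify d.txt): modified={c.txt, d.txt, f.txt, g.txt} staged={e.txt}
After op 12 (git add g.txt): modified={c.txt, d.txt, f.txt} staged={e.txt, g.txt}
After op 13 (git add f.txt): modified={c.txt, d.txt} staged={e.txt, f.txt, g.txt}
After op 14 (modify e.txt): modified={c.txt, d.txt, e.txt} staged={e.txt, f.txt, g.txt}
After op 15 (git reset e.txt): modified={c.txt, d.txt, e.txt} staged={f.txt, g.txt}
After op 16 (git add c.txt): modified={d.txt, e.txt} staged={c.txt, f.txt, g.txt}
Final staged set: {c.txt, f.txt, g.txt} -> count=3

Answer: 3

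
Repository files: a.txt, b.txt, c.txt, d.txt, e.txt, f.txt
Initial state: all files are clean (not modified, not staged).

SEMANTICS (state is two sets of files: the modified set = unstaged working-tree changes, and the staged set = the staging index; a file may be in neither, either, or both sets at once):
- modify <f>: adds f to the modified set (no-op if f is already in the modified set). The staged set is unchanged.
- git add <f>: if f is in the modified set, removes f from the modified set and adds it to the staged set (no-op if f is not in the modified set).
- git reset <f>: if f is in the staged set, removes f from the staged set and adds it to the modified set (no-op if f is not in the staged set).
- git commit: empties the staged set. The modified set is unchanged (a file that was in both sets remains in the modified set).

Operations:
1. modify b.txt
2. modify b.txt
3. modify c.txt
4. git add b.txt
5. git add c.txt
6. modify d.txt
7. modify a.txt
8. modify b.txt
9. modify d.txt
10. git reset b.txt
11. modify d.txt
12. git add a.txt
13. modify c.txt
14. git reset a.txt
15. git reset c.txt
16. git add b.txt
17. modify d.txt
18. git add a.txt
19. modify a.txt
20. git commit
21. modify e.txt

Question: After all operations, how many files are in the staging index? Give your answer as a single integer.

After op 1 (modify b.txt): modified={b.txt} staged={none}
After op 2 (modify b.txt): modified={b.txt} staged={none}
After op 3 (modify c.txt): modified={b.txt, c.txt} staged={none}
After op 4 (git add b.txt): modified={c.txt} staged={b.txt}
After op 5 (git add c.txt): modified={none} staged={b.txt, c.txt}
After op 6 (modify d.txt): modified={d.txt} staged={b.txt, c.txt}
After op 7 (modify a.txt): modified={a.txt, d.txt} staged={b.txt, c.txt}
After op 8 (modify b.txt): modified={a.txt, b.txt, d.txt} staged={b.txt, c.txt}
After op 9 (modify d.txt): modified={a.txt, b.txt, d.txt} staged={b.txt, c.txt}
After op 10 (git reset b.txt): modified={a.txt, b.txt, d.txt} staged={c.txt}
After op 11 (modify d.txt): modified={a.txt, b.txt, d.txt} staged={c.txt}
After op 12 (git add a.txt): modified={b.txt, d.txt} staged={a.txt, c.txt}
After op 13 (modify c.txt): modified={b.txt, c.txt, d.txt} staged={a.txt, c.txt}
After op 14 (git reset a.txt): modified={a.txt, b.txt, c.txt, d.txt} staged={c.txt}
After op 15 (git reset c.txt): modified={a.txt, b.txt, c.txt, d.txt} staged={none}
After op 16 (git add b.txt): modified={a.txt, c.txt, d.txt} staged={b.txt}
After op 17 (modify d.txt): modified={a.txt, c.txt, d.txt} staged={b.txt}
After op 18 (git add a.txt): modified={c.txt, d.txt} staged={a.txt, b.txt}
After op 19 (modify a.txt): modified={a.txt, c.txt, d.txt} staged={a.txt, b.txt}
After op 20 (git commit): modified={a.txt, c.txt, d.txt} staged={none}
After op 21 (modify e.txt): modified={a.txt, c.txt, d.txt, e.txt} staged={none}
Final staged set: {none} -> count=0

Answer: 0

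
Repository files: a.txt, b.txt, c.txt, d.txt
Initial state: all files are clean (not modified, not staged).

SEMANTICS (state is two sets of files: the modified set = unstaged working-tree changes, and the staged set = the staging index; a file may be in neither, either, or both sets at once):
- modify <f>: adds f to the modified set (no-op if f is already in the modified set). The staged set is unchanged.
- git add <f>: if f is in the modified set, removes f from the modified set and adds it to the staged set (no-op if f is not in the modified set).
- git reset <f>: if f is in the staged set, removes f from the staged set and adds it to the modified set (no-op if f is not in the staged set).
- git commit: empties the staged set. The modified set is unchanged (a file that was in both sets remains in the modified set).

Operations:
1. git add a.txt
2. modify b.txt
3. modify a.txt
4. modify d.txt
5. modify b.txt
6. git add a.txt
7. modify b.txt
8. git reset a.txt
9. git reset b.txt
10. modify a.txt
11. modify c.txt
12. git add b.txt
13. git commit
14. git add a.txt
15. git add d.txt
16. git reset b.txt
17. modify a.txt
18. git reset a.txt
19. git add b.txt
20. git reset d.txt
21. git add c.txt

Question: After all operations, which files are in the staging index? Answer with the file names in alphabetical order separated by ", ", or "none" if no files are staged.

Answer: c.txt

Derivation:
After op 1 (git add a.txt): modified={none} staged={none}
After op 2 (modify b.txt): modified={b.txt} staged={none}
After op 3 (modify a.txt): modified={a.txt, b.txt} staged={none}
After op 4 (modify d.txt): modified={a.txt, b.txt, d.txt} staged={none}
After op 5 (modify b.txt): modified={a.txt, b.txt, d.txt} staged={none}
After op 6 (git add a.txt): modified={b.txt, d.txt} staged={a.txt}
After op 7 (modify b.txt): modified={b.txt, d.txt} staged={a.txt}
After op 8 (git reset a.txt): modified={a.txt, b.txt, d.txt} staged={none}
After op 9 (git reset b.txt): modified={a.txt, b.txt, d.txt} staged={none}
After op 10 (modify a.txt): modified={a.txt, b.txt, d.txt} staged={none}
After op 11 (modify c.txt): modified={a.txt, b.txt, c.txt, d.txt} staged={none}
After op 12 (git add b.txt): modified={a.txt, c.txt, d.txt} staged={b.txt}
After op 13 (git commit): modified={a.txt, c.txt, d.txt} staged={none}
After op 14 (git add a.txt): modified={c.txt, d.txt} staged={a.txt}
After op 15 (git add d.txt): modified={c.txt} staged={a.txt, d.txt}
After op 16 (git reset b.txt): modified={c.txt} staged={a.txt, d.txt}
After op 17 (modify a.txt): modified={a.txt, c.txt} staged={a.txt, d.txt}
After op 18 (git reset a.txt): modified={a.txt, c.txt} staged={d.txt}
After op 19 (git add b.txt): modified={a.txt, c.txt} staged={d.txt}
After op 20 (git reset d.txt): modified={a.txt, c.txt, d.txt} staged={none}
After op 21 (git add c.txt): modified={a.txt, d.txt} staged={c.txt}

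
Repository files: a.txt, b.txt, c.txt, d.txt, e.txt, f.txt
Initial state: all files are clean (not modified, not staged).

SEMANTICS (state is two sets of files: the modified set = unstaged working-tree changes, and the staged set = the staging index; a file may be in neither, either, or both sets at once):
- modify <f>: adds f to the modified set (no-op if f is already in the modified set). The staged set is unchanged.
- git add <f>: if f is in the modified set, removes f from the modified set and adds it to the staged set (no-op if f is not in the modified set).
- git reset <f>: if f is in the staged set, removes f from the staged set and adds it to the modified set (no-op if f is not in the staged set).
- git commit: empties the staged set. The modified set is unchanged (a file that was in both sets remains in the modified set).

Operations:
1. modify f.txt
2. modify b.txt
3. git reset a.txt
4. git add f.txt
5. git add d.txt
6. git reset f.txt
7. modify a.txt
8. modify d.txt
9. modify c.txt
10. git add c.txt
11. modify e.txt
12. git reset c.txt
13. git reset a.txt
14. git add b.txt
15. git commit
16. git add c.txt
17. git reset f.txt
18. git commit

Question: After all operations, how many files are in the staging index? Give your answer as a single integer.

After op 1 (modify f.txt): modified={f.txt} staged={none}
After op 2 (modify b.txt): modified={b.txt, f.txt} staged={none}
After op 3 (git reset a.txt): modified={b.txt, f.txt} staged={none}
After op 4 (git add f.txt): modified={b.txt} staged={f.txt}
After op 5 (git add d.txt): modified={b.txt} staged={f.txt}
After op 6 (git reset f.txt): modified={b.txt, f.txt} staged={none}
After op 7 (modify a.txt): modified={a.txt, b.txt, f.txt} staged={none}
After op 8 (modify d.txt): modified={a.txt, b.txt, d.txt, f.txt} staged={none}
After op 9 (modify c.txt): modified={a.txt, b.txt, c.txt, d.txt, f.txt} staged={none}
After op 10 (git add c.txt): modified={a.txt, b.txt, d.txt, f.txt} staged={c.txt}
After op 11 (modify e.txt): modified={a.txt, b.txt, d.txt, e.txt, f.txt} staged={c.txt}
After op 12 (git reset c.txt): modified={a.txt, b.txt, c.txt, d.txt, e.txt, f.txt} staged={none}
After op 13 (git reset a.txt): modified={a.txt, b.txt, c.txt, d.txt, e.txt, f.txt} staged={none}
After op 14 (git add b.txt): modified={a.txt, c.txt, d.txt, e.txt, f.txt} staged={b.txt}
After op 15 (git commit): modified={a.txt, c.txt, d.txt, e.txt, f.txt} staged={none}
After op 16 (git add c.txt): modified={a.txt, d.txt, e.txt, f.txt} staged={c.txt}
After op 17 (git reset f.txt): modified={a.txt, d.txt, e.txt, f.txt} staged={c.txt}
After op 18 (git commit): modified={a.txt, d.txt, e.txt, f.txt} staged={none}
Final staged set: {none} -> count=0

Answer: 0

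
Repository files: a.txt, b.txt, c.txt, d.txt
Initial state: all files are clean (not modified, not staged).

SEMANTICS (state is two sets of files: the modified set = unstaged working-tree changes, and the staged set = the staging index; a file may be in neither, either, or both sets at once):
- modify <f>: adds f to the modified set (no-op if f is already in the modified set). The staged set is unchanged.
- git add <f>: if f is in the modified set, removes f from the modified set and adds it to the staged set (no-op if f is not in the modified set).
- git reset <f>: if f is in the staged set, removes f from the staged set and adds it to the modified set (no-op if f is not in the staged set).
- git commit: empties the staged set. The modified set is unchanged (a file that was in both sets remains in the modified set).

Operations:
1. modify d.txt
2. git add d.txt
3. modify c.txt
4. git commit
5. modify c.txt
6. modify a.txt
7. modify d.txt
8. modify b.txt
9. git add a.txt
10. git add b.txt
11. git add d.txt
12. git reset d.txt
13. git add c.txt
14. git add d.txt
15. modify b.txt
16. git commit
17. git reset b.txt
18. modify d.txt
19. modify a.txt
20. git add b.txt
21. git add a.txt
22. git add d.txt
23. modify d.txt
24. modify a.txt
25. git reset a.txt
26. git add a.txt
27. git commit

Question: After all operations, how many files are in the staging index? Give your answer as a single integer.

Answer: 0

Derivation:
After op 1 (modify d.txt): modified={d.txt} staged={none}
After op 2 (git add d.txt): modified={none} staged={d.txt}
After op 3 (modify c.txt): modified={c.txt} staged={d.txt}
After op 4 (git commit): modified={c.txt} staged={none}
After op 5 (modify c.txt): modified={c.txt} staged={none}
After op 6 (modify a.txt): modified={a.txt, c.txt} staged={none}
After op 7 (modify d.txt): modified={a.txt, c.txt, d.txt} staged={none}
After op 8 (modify b.txt): modified={a.txt, b.txt, c.txt, d.txt} staged={none}
After op 9 (git add a.txt): modified={b.txt, c.txt, d.txt} staged={a.txt}
After op 10 (git add b.txt): modified={c.txt, d.txt} staged={a.txt, b.txt}
After op 11 (git add d.txt): modified={c.txt} staged={a.txt, b.txt, d.txt}
After op 12 (git reset d.txt): modified={c.txt, d.txt} staged={a.txt, b.txt}
After op 13 (git add c.txt): modified={d.txt} staged={a.txt, b.txt, c.txt}
After op 14 (git add d.txt): modified={none} staged={a.txt, b.txt, c.txt, d.txt}
After op 15 (modify b.txt): modified={b.txt} staged={a.txt, b.txt, c.txt, d.txt}
After op 16 (git commit): modified={b.txt} staged={none}
After op 17 (git reset b.txt): modified={b.txt} staged={none}
After op 18 (modify d.txt): modified={b.txt, d.txt} staged={none}
After op 19 (modify a.txt): modified={a.txt, b.txt, d.txt} staged={none}
After op 20 (git add b.txt): modified={a.txt, d.txt} staged={b.txt}
After op 21 (git add a.txt): modified={d.txt} staged={a.txt, b.txt}
After op 22 (git add d.txt): modified={none} staged={a.txt, b.txt, d.txt}
After op 23 (modify d.txt): modified={d.txt} staged={a.txt, b.txt, d.txt}
After op 24 (modify a.txt): modified={a.txt, d.txt} staged={a.txt, b.txt, d.txt}
After op 25 (git reset a.txt): modified={a.txt, d.txt} staged={b.txt, d.txt}
After op 26 (git add a.txt): modified={d.txt} staged={a.txt, b.txt, d.txt}
After op 27 (git commit): modified={d.txt} staged={none}
Final staged set: {none} -> count=0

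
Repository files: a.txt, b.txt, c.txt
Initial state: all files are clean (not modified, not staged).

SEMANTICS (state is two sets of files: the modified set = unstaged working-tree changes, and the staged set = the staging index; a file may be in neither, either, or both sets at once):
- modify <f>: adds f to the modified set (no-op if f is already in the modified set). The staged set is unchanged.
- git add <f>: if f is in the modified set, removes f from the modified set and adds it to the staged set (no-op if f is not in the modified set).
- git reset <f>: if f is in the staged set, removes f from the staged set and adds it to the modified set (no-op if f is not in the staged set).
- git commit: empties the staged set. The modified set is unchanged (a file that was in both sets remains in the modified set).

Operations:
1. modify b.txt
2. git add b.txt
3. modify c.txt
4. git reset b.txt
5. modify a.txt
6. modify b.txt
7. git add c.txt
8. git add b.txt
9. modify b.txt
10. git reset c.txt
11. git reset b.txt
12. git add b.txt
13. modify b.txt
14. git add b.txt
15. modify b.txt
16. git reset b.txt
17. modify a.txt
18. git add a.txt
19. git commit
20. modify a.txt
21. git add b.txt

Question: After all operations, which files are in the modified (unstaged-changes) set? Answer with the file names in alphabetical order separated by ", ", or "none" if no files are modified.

After op 1 (modify b.txt): modified={b.txt} staged={none}
After op 2 (git add b.txt): modified={none} staged={b.txt}
After op 3 (modify c.txt): modified={c.txt} staged={b.txt}
After op 4 (git reset b.txt): modified={b.txt, c.txt} staged={none}
After op 5 (modify a.txt): modified={a.txt, b.txt, c.txt} staged={none}
After op 6 (modify b.txt): modified={a.txt, b.txt, c.txt} staged={none}
After op 7 (git add c.txt): modified={a.txt, b.txt} staged={c.txt}
After op 8 (git add b.txt): modified={a.txt} staged={b.txt, c.txt}
After op 9 (modify b.txt): modified={a.txt, b.txt} staged={b.txt, c.txt}
After op 10 (git reset c.txt): modified={a.txt, b.txt, c.txt} staged={b.txt}
After op 11 (git reset b.txt): modified={a.txt, b.txt, c.txt} staged={none}
After op 12 (git add b.txt): modified={a.txt, c.txt} staged={b.txt}
After op 13 (modify b.txt): modified={a.txt, b.txt, c.txt} staged={b.txt}
After op 14 (git add b.txt): modified={a.txt, c.txt} staged={b.txt}
After op 15 (modify b.txt): modified={a.txt, b.txt, c.txt} staged={b.txt}
After op 16 (git reset b.txt): modified={a.txt, b.txt, c.txt} staged={none}
After op 17 (modify a.txt): modified={a.txt, b.txt, c.txt} staged={none}
After op 18 (git add a.txt): modified={b.txt, c.txt} staged={a.txt}
After op 19 (git commit): modified={b.txt, c.txt} staged={none}
After op 20 (modify a.txt): modified={a.txt, b.txt, c.txt} staged={none}
After op 21 (git add b.txt): modified={a.txt, c.txt} staged={b.txt}

Answer: a.txt, c.txt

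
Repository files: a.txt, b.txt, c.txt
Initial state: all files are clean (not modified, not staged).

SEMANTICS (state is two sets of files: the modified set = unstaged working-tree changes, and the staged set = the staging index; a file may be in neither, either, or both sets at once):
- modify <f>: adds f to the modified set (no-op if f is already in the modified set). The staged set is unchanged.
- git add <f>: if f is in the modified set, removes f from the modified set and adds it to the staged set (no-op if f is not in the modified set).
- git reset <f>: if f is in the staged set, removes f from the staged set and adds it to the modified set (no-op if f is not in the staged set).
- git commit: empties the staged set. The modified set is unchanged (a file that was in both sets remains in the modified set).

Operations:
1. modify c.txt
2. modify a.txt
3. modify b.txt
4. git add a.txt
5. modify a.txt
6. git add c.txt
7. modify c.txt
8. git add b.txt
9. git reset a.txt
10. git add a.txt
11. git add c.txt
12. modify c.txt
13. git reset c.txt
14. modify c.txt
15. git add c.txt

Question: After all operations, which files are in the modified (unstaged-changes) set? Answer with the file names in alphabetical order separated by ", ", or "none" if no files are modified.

After op 1 (modify c.txt): modified={c.txt} staged={none}
After op 2 (modify a.txt): modified={a.txt, c.txt} staged={none}
After op 3 (modify b.txt): modified={a.txt, b.txt, c.txt} staged={none}
After op 4 (git add a.txt): modified={b.txt, c.txt} staged={a.txt}
After op 5 (modify a.txt): modified={a.txt, b.txt, c.txt} staged={a.txt}
After op 6 (git add c.txt): modified={a.txt, b.txt} staged={a.txt, c.txt}
After op 7 (modify c.txt): modified={a.txt, b.txt, c.txt} staged={a.txt, c.txt}
After op 8 (git add b.txt): modified={a.txt, c.txt} staged={a.txt, b.txt, c.txt}
After op 9 (git reset a.txt): modified={a.txt, c.txt} staged={b.txt, c.txt}
After op 10 (git add a.txt): modified={c.txt} staged={a.txt, b.txt, c.txt}
After op 11 (git add c.txt): modified={none} staged={a.txt, b.txt, c.txt}
After op 12 (modify c.txt): modified={c.txt} staged={a.txt, b.txt, c.txt}
After op 13 (git reset c.txt): modified={c.txt} staged={a.txt, b.txt}
After op 14 (modify c.txt): modified={c.txt} staged={a.txt, b.txt}
After op 15 (git add c.txt): modified={none} staged={a.txt, b.txt, c.txt}

Answer: none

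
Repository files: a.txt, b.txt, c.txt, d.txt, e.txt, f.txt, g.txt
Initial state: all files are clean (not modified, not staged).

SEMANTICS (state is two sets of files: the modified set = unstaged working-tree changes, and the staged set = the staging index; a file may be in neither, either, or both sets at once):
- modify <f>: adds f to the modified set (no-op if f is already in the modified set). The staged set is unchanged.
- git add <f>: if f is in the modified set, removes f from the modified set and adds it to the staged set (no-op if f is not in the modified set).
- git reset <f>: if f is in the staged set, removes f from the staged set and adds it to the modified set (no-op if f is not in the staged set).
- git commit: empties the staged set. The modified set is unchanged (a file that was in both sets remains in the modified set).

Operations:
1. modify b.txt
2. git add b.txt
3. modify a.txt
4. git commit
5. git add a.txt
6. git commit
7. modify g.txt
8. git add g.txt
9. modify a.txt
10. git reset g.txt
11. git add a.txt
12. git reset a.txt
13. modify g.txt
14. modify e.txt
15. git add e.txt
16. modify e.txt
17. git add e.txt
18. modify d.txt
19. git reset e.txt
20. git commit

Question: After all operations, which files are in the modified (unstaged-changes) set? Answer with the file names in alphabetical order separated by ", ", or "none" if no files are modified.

Answer: a.txt, d.txt, e.txt, g.txt

Derivation:
After op 1 (modify b.txt): modified={b.txt} staged={none}
After op 2 (git add b.txt): modified={none} staged={b.txt}
After op 3 (modify a.txt): modified={a.txt} staged={b.txt}
After op 4 (git commit): modified={a.txt} staged={none}
After op 5 (git add a.txt): modified={none} staged={a.txt}
After op 6 (git commit): modified={none} staged={none}
After op 7 (modify g.txt): modified={g.txt} staged={none}
After op 8 (git add g.txt): modified={none} staged={g.txt}
After op 9 (modify a.txt): modified={a.txt} staged={g.txt}
After op 10 (git reset g.txt): modified={a.txt, g.txt} staged={none}
After op 11 (git add a.txt): modified={g.txt} staged={a.txt}
After op 12 (git reset a.txt): modified={a.txt, g.txt} staged={none}
After op 13 (modify g.txt): modified={a.txt, g.txt} staged={none}
After op 14 (modify e.txt): modified={a.txt, e.txt, g.txt} staged={none}
After op 15 (git add e.txt): modified={a.txt, g.txt} staged={e.txt}
After op 16 (modify e.txt): modified={a.txt, e.txt, g.txt} staged={e.txt}
After op 17 (git add e.txt): modified={a.txt, g.txt} staged={e.txt}
After op 18 (modify d.txt): modified={a.txt, d.txt, g.txt} staged={e.txt}
After op 19 (git reset e.txt): modified={a.txt, d.txt, e.txt, g.txt} staged={none}
After op 20 (git commit): modified={a.txt, d.txt, e.txt, g.txt} staged={none}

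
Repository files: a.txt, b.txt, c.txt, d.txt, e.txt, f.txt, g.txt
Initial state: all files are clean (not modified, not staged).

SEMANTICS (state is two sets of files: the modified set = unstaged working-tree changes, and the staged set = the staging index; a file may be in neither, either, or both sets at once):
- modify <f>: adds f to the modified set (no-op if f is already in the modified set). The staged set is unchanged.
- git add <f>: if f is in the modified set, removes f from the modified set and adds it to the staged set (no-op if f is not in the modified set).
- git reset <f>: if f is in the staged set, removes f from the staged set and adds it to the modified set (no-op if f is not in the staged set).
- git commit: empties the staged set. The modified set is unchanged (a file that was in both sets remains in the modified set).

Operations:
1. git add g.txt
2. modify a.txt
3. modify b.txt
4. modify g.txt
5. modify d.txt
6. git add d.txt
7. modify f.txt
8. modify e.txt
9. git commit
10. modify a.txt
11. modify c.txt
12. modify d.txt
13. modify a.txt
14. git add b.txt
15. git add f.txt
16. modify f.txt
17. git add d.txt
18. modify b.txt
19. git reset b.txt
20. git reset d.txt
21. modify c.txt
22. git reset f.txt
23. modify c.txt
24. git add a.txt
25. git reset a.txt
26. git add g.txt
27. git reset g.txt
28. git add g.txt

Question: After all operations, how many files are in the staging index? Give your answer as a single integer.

Answer: 1

Derivation:
After op 1 (git add g.txt): modified={none} staged={none}
After op 2 (modify a.txt): modified={a.txt} staged={none}
After op 3 (modify b.txt): modified={a.txt, b.txt} staged={none}
After op 4 (modify g.txt): modified={a.txt, b.txt, g.txt} staged={none}
After op 5 (modify d.txt): modified={a.txt, b.txt, d.txt, g.txt} staged={none}
After op 6 (git add d.txt): modified={a.txt, b.txt, g.txt} staged={d.txt}
After op 7 (modify f.txt): modified={a.txt, b.txt, f.txt, g.txt} staged={d.txt}
After op 8 (modify e.txt): modified={a.txt, b.txt, e.txt, f.txt, g.txt} staged={d.txt}
After op 9 (git commit): modified={a.txt, b.txt, e.txt, f.txt, g.txt} staged={none}
After op 10 (modify a.txt): modified={a.txt, b.txt, e.txt, f.txt, g.txt} staged={none}
After op 11 (modify c.txt): modified={a.txt, b.txt, c.txt, e.txt, f.txt, g.txt} staged={none}
After op 12 (modify d.txt): modified={a.txt, b.txt, c.txt, d.txt, e.txt, f.txt, g.txt} staged={none}
After op 13 (modify a.txt): modified={a.txt, b.txt, c.txt, d.txt, e.txt, f.txt, g.txt} staged={none}
After op 14 (git add b.txt): modified={a.txt, c.txt, d.txt, e.txt, f.txt, g.txt} staged={b.txt}
After op 15 (git add f.txt): modified={a.txt, c.txt, d.txt, e.txt, g.txt} staged={b.txt, f.txt}
After op 16 (modify f.txt): modified={a.txt, c.txt, d.txt, e.txt, f.txt, g.txt} staged={b.txt, f.txt}
After op 17 (git add d.txt): modified={a.txt, c.txt, e.txt, f.txt, g.txt} staged={b.txt, d.txt, f.txt}
After op 18 (modify b.txt): modified={a.txt, b.txt, c.txt, e.txt, f.txt, g.txt} staged={b.txt, d.txt, f.txt}
After op 19 (git reset b.txt): modified={a.txt, b.txt, c.txt, e.txt, f.txt, g.txt} staged={d.txt, f.txt}
After op 20 (git reset d.txt): modified={a.txt, b.txt, c.txt, d.txt, e.txt, f.txt, g.txt} staged={f.txt}
After op 21 (modify c.txt): modified={a.txt, b.txt, c.txt, d.txt, e.txt, f.txt, g.txt} staged={f.txt}
After op 22 (git reset f.txt): modified={a.txt, b.txt, c.txt, d.txt, e.txt, f.txt, g.txt} staged={none}
After op 23 (modify c.txt): modified={a.txt, b.txt, c.txt, d.txt, e.txt, f.txt, g.txt} staged={none}
After op 24 (git add a.txt): modified={b.txt, c.txt, d.txt, e.txt, f.txt, g.txt} staged={a.txt}
After op 25 (git reset a.txt): modified={a.txt, b.txt, c.txt, d.txt, e.txt, f.txt, g.txt} staged={none}
After op 26 (git add g.txt): modified={a.txt, b.txt, c.txt, d.txt, e.txt, f.txt} staged={g.txt}
After op 27 (git reset g.txt): modified={a.txt, b.txt, c.txt, d.txt, e.txt, f.txt, g.txt} staged={none}
After op 28 (git add g.txt): modified={a.txt, b.txt, c.txt, d.txt, e.txt, f.txt} staged={g.txt}
Final staged set: {g.txt} -> count=1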